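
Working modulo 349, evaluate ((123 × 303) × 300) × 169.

299

123 × 303 = 37269 ≡ 275 (mod 349)
275 × 300 = 82500 ≡ 136 (mod 349)
136 × 169 = 22984 ≡ 299 (mod 349)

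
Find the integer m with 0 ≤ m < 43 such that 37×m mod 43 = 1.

Apply the Euclidean algorithm and back-substitute:
43 = 1*37 + 6
37 = 6*6 + 1
6 = 6*1 + 0
gcd(37, 43) = 1, so the inverse exists.
Back-substitute for 1:
1 = 1*37 − 6*6
  = −6*43 + 7*37
So 37⁻¹ ≡ 7 (mod 43).

7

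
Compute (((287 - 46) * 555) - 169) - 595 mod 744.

559

287 - 46 = 241
241 * 555 = 133755 ≡ 579 (mod 744)
579 - 169 = 410
410 - 595 = -185 ≡ 559 (mod 744)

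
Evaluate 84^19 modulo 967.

698

Using repeated squaring:
84^1 ≡ 84 (mod 967)
84^2 ≡ 84^2 = 7056 ≡ 287 (mod 967)
84^4 ≡ 287^2 = 82369 ≡ 174 (mod 967)
84^8 ≡ 174^2 = 30276 ≡ 299 (mod 967)
84^16 ≡ 299^2 = 89401 ≡ 437 (mod 967)
84^19 = 84^16 · 84^2 · 84^1 ≡ 437 · 287 · 84 (mod 967).
Accumulate the product:
437 · 287 = 125419 ≡ 676
676 · 84 = 56784 ≡ 698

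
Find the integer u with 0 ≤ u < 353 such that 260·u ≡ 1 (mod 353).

353 = 1·260 + 93
260 = 2·93 + 74
93 = 1·74 + 19
74 = 3·19 + 17
19 = 1·17 + 2
17 = 8·2 + 1
2 = 2·1 + 0
gcd(260, 353) = 1, so the inverse exists.
Back-substitute for 1:
1 = 1·17 − 8·2
  = −8·19 + 9·17
  = 9·74 − 35·19
  = −35·93 + 44·74
  = 44·260 − 123·93
  = −123·353 + 167·260
So 260⁻¹ ≡ 167 (mod 353).

167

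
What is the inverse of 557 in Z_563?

469

563 = 1*557 + 6
557 = 92*6 + 5
6 = 1*5 + 1
5 = 5*1 + 0
gcd(557, 563) = 1, so the inverse exists.
Back-substitute for 1:
1 = 1*6 − 1*5
  = −1*557 + 93*6
  = 93*563 − 94*557
So 557⁻¹ ≡ −94 ≡ 469 (mod 563).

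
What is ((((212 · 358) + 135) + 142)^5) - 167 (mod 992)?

758

212 · 358 = 75896 ≡ 504 (mod 992)
504 + 135 = 639
639 + 142 = 781
(781)^5 ≡ 925 (mod 992)
925 - 167 = 758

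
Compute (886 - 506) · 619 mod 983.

283

886 - 506 = 380
380 · 619 = 235220 ≡ 283 (mod 983)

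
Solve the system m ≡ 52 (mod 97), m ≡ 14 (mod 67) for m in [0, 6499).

2962

97⁻¹ mod 67: 97*38 ≡ 1 (mod 67), so 97⁻¹ ≡ 38.
m = 52 + 97*((14 − 52)*38 mod 67) = 52 + 97*30 = 2962.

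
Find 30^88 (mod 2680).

Using repeated squaring:
30^1 ≡ 30 (mod 2680)
30^2 ≡ 30^2 = 900 (mod 2680)
30^4 ≡ 900^2 = 810000 ≡ 640 (mod 2680)
30^8 ≡ 640^2 = 409600 ≡ 2240 (mod 2680)
30^16 ≡ 2240^2 = 5017600 ≡ 640 (mod 2680)
30^32 ≡ 640^2 = 409600 ≡ 2240 (mod 2680)
30^64 ≡ 2240^2 = 5017600 ≡ 640 (mod 2680)
30^88 = 30^64 * 30^16 * 30^8 ≡ 640 * 640 * 2240 (mod 2680).
Accumulate the product:
640 * 640 = 409600 ≡ 2240
2240 * 2240 = 5017600 ≡ 640

640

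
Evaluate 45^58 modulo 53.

Using repeated squaring:
45^1 ≡ 45 (mod 53)
45^2 ≡ 45^2 = 2025 ≡ 11 (mod 53)
45^4 ≡ 11^2 = 121 ≡ 15 (mod 53)
45^8 ≡ 15^2 = 225 ≡ 13 (mod 53)
45^16 ≡ 13^2 = 169 ≡ 10 (mod 53)
45^32 ≡ 10^2 = 100 ≡ 47 (mod 53)
45^58 = 45^32 × 45^16 × 45^8 × 45^2 ≡ 47 × 10 × 13 × 11 (mod 53).
Accumulate the product:
47 × 10 = 470 ≡ 46
46 × 13 = 598 ≡ 15
15 × 11 = 165 ≡ 6

6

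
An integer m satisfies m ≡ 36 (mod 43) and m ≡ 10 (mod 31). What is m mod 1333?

165

43⁻¹ mod 31: 43*13 ≡ 1 (mod 31), so 43⁻¹ ≡ 13.
m = 36 + 43*((10 − 36)*13 mod 31) = 36 + 43*3 = 165.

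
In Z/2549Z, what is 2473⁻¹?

436

Run the extended Euclidean algorithm:
2549 = 1·2473 + 76
2473 = 32·76 + 41
76 = 1·41 + 35
41 = 1·35 + 6
35 = 5·6 + 5
6 = 1·5 + 1
5 = 5·1 + 0
gcd(2473, 2549) = 1, so the inverse exists.
Bézout: 1 = −423·2549 + 436·2473.
So 2473⁻¹ ≡ 436 (mod 2549).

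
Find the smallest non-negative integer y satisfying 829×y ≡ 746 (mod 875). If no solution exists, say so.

gcd(829, 875) = 1, so a unique solution mod 875 exists.
829⁻¹ ≡ 19 (mod 875).
y ≡ 19×746 ≡ 174 (mod 875).

174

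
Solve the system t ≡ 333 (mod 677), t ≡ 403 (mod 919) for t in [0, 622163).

677⁻¹ mod 919: 677*300 ≡ 1 (mod 919), so 677⁻¹ ≡ 300.
t = 333 + 677*((403 − 333)*300 mod 919) = 333 + 677*782 = 529747.

529747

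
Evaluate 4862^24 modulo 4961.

242

24 in binary is 11000, i.e. 24 = 16 + 8.
4862^1 ≡ 4862 (mod 4961)
4862^2 ≡ 4862^2 = 23639044 ≡ 4840 (mod 4961)
4862^4 ≡ 4840^2 = 23425600 ≡ 4719 (mod 4961)
4862^8 ≡ 4719^2 = 22268961 ≡ 3993 (mod 4961)
4862^16 ≡ 3993^2 = 15944049 ≡ 4356 (mod 4961)
4862^24 = 4862^16 · 4862^8 ≡ 4356 · 3993 (mod 4961).
4356 · 3993 = 17393508 ≡ 242 (mod 4961).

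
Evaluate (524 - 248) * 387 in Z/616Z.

524 - 248 = 276
276 * 387 = 106812 ≡ 244 (mod 616)

244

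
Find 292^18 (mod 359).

192

292^1 ≡ 292 (mod 359)
292^2 ≡ 292^2 = 85264 ≡ 181 (mod 359)
292^4 ≡ 181^2 = 32761 ≡ 92 (mod 359)
292^8 ≡ 92^2 = 8464 ≡ 207 (mod 359)
292^16 ≡ 207^2 = 42849 ≡ 128 (mod 359)
292^18 = 292^16 · 292^2 ≡ 128 · 181 (mod 359).
128 · 181 = 23168 ≡ 192 (mod 359).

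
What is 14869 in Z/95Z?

14869 = 156*95 + 49, so 14869 ≡ 49 (mod 95).

49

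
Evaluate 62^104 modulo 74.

44

Using repeated squaring:
104 in binary is 1101000, i.e. 104 = 64 + 32 + 8.
62^1 ≡ 62 (mod 74)
62^2 ≡ 62^2 = 3844 ≡ 70 (mod 74)
62^4 ≡ 70^2 = 4900 ≡ 16 (mod 74)
62^8 ≡ 16^2 = 256 ≡ 34 (mod 74)
62^16 ≡ 34^2 = 1156 ≡ 46 (mod 74)
62^32 ≡ 46^2 = 2116 ≡ 44 (mod 74)
62^64 ≡ 44^2 = 1936 ≡ 12 (mod 74)
62^104 = 62^64 × 62^32 × 62^8 ≡ 12 × 44 × 34 (mod 74).
Accumulate the product:
12 × 44 = 528 ≡ 10
10 × 34 = 340 ≡ 44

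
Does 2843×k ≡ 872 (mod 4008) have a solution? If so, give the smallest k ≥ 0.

1888

gcd(2843, 4008) = 1, so a unique solution mod 4008 exists.
2843⁻¹ ≡ 1211 (mod 4008).
k ≡ 1211×872 ≡ 1888 (mod 4008).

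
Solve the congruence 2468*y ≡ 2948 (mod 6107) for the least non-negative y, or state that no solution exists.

4673

gcd(2468, 6107) = 1, so a unique solution mod 6107 exists.
2468⁻¹ ≡ 824 (mod 6107).
y ≡ 824*2948 ≡ 4673 (mod 6107).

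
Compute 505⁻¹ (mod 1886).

Apply the Euclidean algorithm and back-substitute:
1886 = 3·505 + 371
505 = 1·371 + 134
371 = 2·134 + 103
134 = 1·103 + 31
103 = 3·31 + 10
31 = 3·10 + 1
10 = 10·1 + 0
gcd(505, 1886) = 1, so the inverse exists.
Bézout: 1 = −49·1886 + 183·505.
So 505⁻¹ ≡ 183 (mod 1886).

183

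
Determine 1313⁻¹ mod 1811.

40

Apply the Euclidean algorithm and back-substitute:
1811 = 1×1313 + 498
1313 = 2×498 + 317
498 = 1×317 + 181
317 = 1×181 + 136
181 = 1×136 + 45
136 = 3×45 + 1
45 = 45×1 + 0
gcd(1313, 1811) = 1, so the inverse exists.
Bézout: 1 = −29×1811 + 40×1313.
So 1313⁻¹ ≡ 40 (mod 1811).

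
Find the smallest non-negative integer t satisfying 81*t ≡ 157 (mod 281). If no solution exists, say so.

276

gcd(81, 281) = 1, so a unique solution mod 281 exists.
81⁻¹ ≡ 170 (mod 281).
t ≡ 170*157 ≡ 276 (mod 281).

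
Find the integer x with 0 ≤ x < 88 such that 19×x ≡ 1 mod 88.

By the extended Euclidean algorithm:
88 = 4×19 + 12
19 = 1×12 + 7
12 = 1×7 + 5
7 = 1×5 + 2
5 = 2×2 + 1
2 = 2×1 + 0
gcd(19, 88) = 1, so the inverse exists.
Back-substitute for 1:
1 = 1×5 − 2×2
  = −2×7 + 3×5
  = 3×12 − 5×7
  = −5×19 + 8×12
  = 8×88 − 37×19
So 19⁻¹ ≡ −37 ≡ 51 (mod 88).

51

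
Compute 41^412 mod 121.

75

Compute successive squares:
41^1 ≡ 41 (mod 121)
41^2 ≡ 41^2 = 1681 ≡ 108 (mod 121)
41^4 ≡ 108^2 = 11664 ≡ 48 (mod 121)
41^8 ≡ 48^2 = 2304 ≡ 5 (mod 121)
41^16 ≡ 5^2 = 25 (mod 121)
41^32 ≡ 25^2 = 625 ≡ 20 (mod 121)
41^64 ≡ 20^2 = 400 ≡ 37 (mod 121)
41^128 ≡ 37^2 = 1369 ≡ 38 (mod 121)
41^256 ≡ 38^2 = 1444 ≡ 113 (mod 121)
41^412 = 41^256 · 41^128 · 41^16 · 41^8 · 41^4 ≡ 113 · 38 · 25 · 5 · 48 (mod 121).
Accumulate the product:
113 · 38 = 4294 ≡ 59
59 · 25 = 1475 ≡ 23
23 · 5 = 115
115 · 48 = 5520 ≡ 75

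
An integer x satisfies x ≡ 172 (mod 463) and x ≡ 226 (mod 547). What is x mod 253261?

162685

463⁻¹ mod 547: 463·280 ≡ 1 (mod 547), so 463⁻¹ ≡ 280.
x = 172 + 463·((226 − 172)·280 mod 547) = 172 + 463·351 = 162685.
Check: 162685 mod 463 = 172, 162685 mod 547 = 226. ✓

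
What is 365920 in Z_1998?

365920 = 183·1998 + 286, so 365920 ≡ 286 (mod 1998).

286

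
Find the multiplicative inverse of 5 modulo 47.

By the extended Euclidean algorithm:
47 = 9·5 + 2
5 = 2·2 + 1
2 = 2·1 + 0
gcd(5, 47) = 1, so the inverse exists.
Bézout: 1 = −2·47 + 19·5.
So 5⁻¹ ≡ 19 (mod 47).

19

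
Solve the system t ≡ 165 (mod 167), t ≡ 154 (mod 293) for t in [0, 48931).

37072

167⁻¹ mod 293: 167·193 ≡ 1 (mod 293), so 167⁻¹ ≡ 193.
t = 165 + 167·((154 − 165)·193 mod 293) = 165 + 167·221 = 37072.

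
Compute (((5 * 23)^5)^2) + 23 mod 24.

0

5 * 23 = 115 ≡ 19 (mod 24)
(19)^5 ≡ 19 (mod 24)
(19)^2 ≡ 1 (mod 24)
1 + 23 = 24 ≡ 0 (mod 24)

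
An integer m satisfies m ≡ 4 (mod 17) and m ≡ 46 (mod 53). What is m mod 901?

735

17⁻¹ mod 53: 17·25 ≡ 1 (mod 53), so 17⁻¹ ≡ 25.
m = 4 + 17·((46 − 4)·25 mod 53) = 4 + 17·43 = 735.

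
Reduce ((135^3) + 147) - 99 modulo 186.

15

(135)^3 ≡ 153 (mod 186)
153 + 147 = 300 ≡ 114 (mod 186)
114 - 99 = 15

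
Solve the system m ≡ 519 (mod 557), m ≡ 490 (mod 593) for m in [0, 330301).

101893

557⁻¹ mod 593: 557*280 ≡ 1 (mod 593), so 557⁻¹ ≡ 280.
m = 519 + 557*((490 − 519)*280 mod 593) = 519 + 557*182 = 101893.
Check: 101893 mod 557 = 519, 101893 mod 593 = 490. ✓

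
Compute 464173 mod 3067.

1056

464173 = 151·3067 + 1056, so 464173 ≡ 1056 (mod 3067).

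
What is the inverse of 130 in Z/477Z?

466

477 = 3*130 + 87
130 = 1*87 + 43
87 = 2*43 + 1
43 = 43*1 + 0
gcd(130, 477) = 1, so the inverse exists.
Bézout: 1 = 3*477 − 11*130.
So 130⁻¹ ≡ −11 ≡ 466 (mod 477).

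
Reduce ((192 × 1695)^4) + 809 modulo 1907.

1367

192 × 1695 = 325440 ≡ 1250 (mod 1907)
(1250)^4 ≡ 558 (mod 1907)
558 + 809 = 1367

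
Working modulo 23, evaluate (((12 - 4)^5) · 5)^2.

12 - 4 = 8
(8)^5 ≡ 16 (mod 23)
16 · 5 = 80 ≡ 11 (mod 23)
(11)^2 ≡ 6 (mod 23)

6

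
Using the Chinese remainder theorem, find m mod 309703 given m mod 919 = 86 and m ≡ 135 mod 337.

919⁻¹ mod 337: 919*326 ≡ 1 (mod 337), so 919⁻¹ ≡ 326.
m = 86 + 919*((135 − 86)*326 mod 337) = 86 + 919*135 = 124151.
Check: 124151 mod 919 = 86, 124151 mod 337 = 135. ✓

124151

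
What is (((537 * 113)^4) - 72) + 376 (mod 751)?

537 * 113 = 60681 ≡ 601 (mod 751)
(601)^4 ≡ 149 (mod 751)
149 - 72 = 77
77 + 376 = 453

453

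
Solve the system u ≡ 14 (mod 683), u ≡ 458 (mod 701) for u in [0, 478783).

142761

683⁻¹ mod 701: 683×662 ≡ 1 (mod 701), so 683⁻¹ ≡ 662.
u = 14 + 683×((458 − 14)×662 mod 701) = 14 + 683×209 = 142761.
Check: 142761 mod 683 = 14, 142761 mod 701 = 458. ✓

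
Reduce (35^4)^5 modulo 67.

65

(35)^4 ≡ 26 (mod 67)
(26)^5 ≡ 65 (mod 67)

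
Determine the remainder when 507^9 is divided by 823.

566

507^1 ≡ 507 (mod 823)
507^2 ≡ 507^2 = 257049 ≡ 273 (mod 823)
507^4 ≡ 273^2 = 74529 ≡ 459 (mod 823)
507^8 ≡ 459^2 = 210681 ≡ 816 (mod 823)
507^9 = 507^8 * 507^1 ≡ 816 * 507 (mod 823).
816 * 507 = 413712 ≡ 566 (mod 823).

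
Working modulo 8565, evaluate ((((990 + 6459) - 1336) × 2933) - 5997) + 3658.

545

990 + 6459 = 7449
7449 - 1336 = 6113
6113 × 2933 = 17929429 ≡ 2884 (mod 8565)
2884 - 5997 = -3113 ≡ 5452 (mod 8565)
5452 + 3658 = 9110 ≡ 545 (mod 8565)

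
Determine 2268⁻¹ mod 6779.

4881

By the extended Euclidean algorithm:
6779 = 2*2268 + 2243
2268 = 1*2243 + 25
2243 = 89*25 + 18
25 = 1*18 + 7
18 = 2*7 + 4
7 = 1*4 + 3
4 = 1*3 + 1
3 = 3*1 + 0
gcd(2268, 6779) = 1, so the inverse exists.
Bézout: 1 = 635*6779 − 1898*2268.
So 2268⁻¹ ≡ −1898 ≡ 4881 (mod 6779).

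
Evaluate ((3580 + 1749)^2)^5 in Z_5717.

3525

3580 + 1749 = 5329
(5329)^2 ≡ 1902 (mod 5717)
(1902)^5 ≡ 3525 (mod 5717)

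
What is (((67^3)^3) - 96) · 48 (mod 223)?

161

(67)^3 ≡ 159 (mod 223)
(159)^3 ≡ 104 (mod 223)
104 - 96 = 8
8 · 48 = 384 ≡ 161 (mod 223)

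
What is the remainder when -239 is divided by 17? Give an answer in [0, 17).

16

-239 = -15×17 + 16, so -239 ≡ 16 (mod 17).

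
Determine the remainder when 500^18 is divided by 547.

375

18 in binary is 10010, i.e. 18 = 16 + 2.
500^1 ≡ 500 (mod 547)
500^2 ≡ 500^2 = 250000 ≡ 21 (mod 547)
500^4 ≡ 21^2 = 441 (mod 547)
500^8 ≡ 441^2 = 194481 ≡ 296 (mod 547)
500^16 ≡ 296^2 = 87616 ≡ 96 (mod 547)
500^18 = 500^16 × 500^2 ≡ 96 × 21 (mod 547).
96 × 21 = 2016 ≡ 375 (mod 547).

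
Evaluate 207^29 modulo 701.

207^1 ≡ 207 (mod 701)
207^2 ≡ 207^2 = 42849 ≡ 88 (mod 701)
207^4 ≡ 88^2 = 7744 ≡ 33 (mod 701)
207^8 ≡ 33^2 = 1089 ≡ 388 (mod 701)
207^16 ≡ 388^2 = 150544 ≡ 530 (mod 701)
207^29 = 207^16 · 207^8 · 207^4 · 207^1 ≡ 530 · 388 · 33 · 207 (mod 701).
Accumulate the product:
530 · 388 = 205640 ≡ 247
247 · 33 = 8151 ≡ 440
440 · 207 = 91080 ≡ 651

651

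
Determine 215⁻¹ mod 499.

499 = 2×215 + 69
215 = 3×69 + 8
69 = 8×8 + 5
8 = 1×5 + 3
5 = 1×3 + 2
3 = 1×2 + 1
2 = 2×1 + 0
gcd(215, 499) = 1, so the inverse exists.
Bézout: 1 = −81×499 + 188×215.
So 215⁻¹ ≡ 188 (mod 499).

188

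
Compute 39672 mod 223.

39672 = 177×223 + 201, so 39672 ≡ 201 (mod 223).

201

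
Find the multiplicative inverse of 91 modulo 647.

647 = 7·91 + 10
91 = 9·10 + 1
10 = 10·1 + 0
gcd(91, 647) = 1, so the inverse exists.
Back-substitute for 1:
1 = 1·91 − 9·10
  = −9·647 + 64·91
So 91⁻¹ ≡ 64 (mod 647).

64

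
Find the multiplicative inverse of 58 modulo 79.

Run the extended Euclidean algorithm:
79 = 1·58 + 21
58 = 2·21 + 16
21 = 1·16 + 5
16 = 3·5 + 1
5 = 5·1 + 0
gcd(58, 79) = 1, so the inverse exists.
Back-substitute for 1:
1 = 1·16 − 3·5
  = −3·21 + 4·16
  = 4·58 − 11·21
  = −11·79 + 15·58
So 58⁻¹ ≡ 15 (mod 79).

15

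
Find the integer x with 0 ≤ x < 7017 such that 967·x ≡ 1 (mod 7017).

7017 = 7*967 + 248
967 = 3*248 + 223
248 = 1*223 + 25
223 = 8*25 + 23
25 = 1*23 + 2
23 = 11*2 + 1
2 = 2*1 + 0
gcd(967, 7017) = 1, so the inverse exists.
Back-substitute for 1:
1 = 1*23 − 11*2
  = −11*25 + 12*23
  = 12*223 − 107*25
  = −107*248 + 119*223
  = 119*967 − 464*248
  = −464*7017 + 3367*967
So 967⁻¹ ≡ 3367 (mod 7017).

3367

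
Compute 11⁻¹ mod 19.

19 = 1×11 + 8
11 = 1×8 + 3
8 = 2×3 + 2
3 = 1×2 + 1
2 = 2×1 + 0
gcd(11, 19) = 1, so the inverse exists.
Bézout: 1 = −4×19 + 7×11.
So 11⁻¹ ≡ 7 (mod 19).

7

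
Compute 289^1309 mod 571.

1309 in binary is 10100011101, i.e. 1309 = 1024 + 256 + 16 + 8 + 4 + 1.
289^1 ≡ 289 (mod 571)
289^2 ≡ 289^2 = 83521 ≡ 155 (mod 571)
289^4 ≡ 155^2 = 24025 ≡ 43 (mod 571)
289^8 ≡ 43^2 = 1849 ≡ 136 (mod 571)
289^16 ≡ 136^2 = 18496 ≡ 224 (mod 571)
289^32 ≡ 224^2 = 50176 ≡ 499 (mod 571)
289^64 ≡ 499^2 = 249001 ≡ 45 (mod 571)
289^128 ≡ 45^2 = 2025 ≡ 312 (mod 571)
289^256 ≡ 312^2 = 97344 ≡ 274 (mod 571)
289^512 ≡ 274^2 = 75076 ≡ 275 (mod 571)
289^1024 ≡ 275^2 = 75625 ≡ 253 (mod 571)
289^1309 = 289^1024 * 289^256 * 289^16 * 289^8 * 289^4 * 289^1 ≡ 253 * 274 * 224 * 136 * 43 * 289 (mod 571).
Accumulate the product:
253 * 274 = 69322 ≡ 231
231 * 224 = 51744 ≡ 354
354 * 136 = 48144 ≡ 180
180 * 43 = 7740 ≡ 317
317 * 289 = 91613 ≡ 253

253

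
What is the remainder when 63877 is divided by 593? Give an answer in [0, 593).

63877 = 107·593 + 426, so 63877 ≡ 426 (mod 593).

426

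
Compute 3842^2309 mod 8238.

4184

Using repeated squaring:
3842^1 ≡ 3842 (mod 8238)
3842^2 ≡ 3842^2 = 14760964 ≡ 6706 (mod 8238)
3842^4 ≡ 6706^2 = 44970436 ≡ 7432 (mod 8238)
3842^8 ≡ 7432^2 = 55234624 ≡ 7072 (mod 8238)
3842^16 ≡ 7072^2 = 50013184 ≡ 286 (mod 8238)
3842^32 ≡ 286^2 = 81796 ≡ 7654 (mod 8238)
3842^64 ≡ 7654^2 = 58583716 ≡ 3298 (mod 8238)
3842^128 ≡ 3298^2 = 10876804 ≡ 2644 (mod 8238)
3842^256 ≡ 2644^2 = 6990736 ≡ 4912 (mod 8238)
3842^512 ≡ 4912^2 = 24127744 ≡ 6880 (mod 8238)
3842^1024 ≡ 6880^2 = 47334400 ≡ 7090 (mod 8238)
3842^2048 ≡ 7090^2 = 50268100 ≡ 8062 (mod 8238)
3842^2309 = 3842^2048 * 3842^256 * 3842^4 * 3842^1 ≡ 8062 * 4912 * 7432 * 3842 (mod 8238).
Accumulate the product:
8062 * 4912 = 39600544 ≡ 478
478 * 7432 = 3552496 ≡ 1918
1918 * 3842 = 7368956 ≡ 4184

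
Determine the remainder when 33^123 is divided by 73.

30

123 in binary is 1111011, i.e. 123 = 64 + 32 + 16 + 8 + 2 + 1.
33^1 ≡ 33 (mod 73)
33^2 ≡ 33^2 = 1089 ≡ 67 (mod 73)
33^4 ≡ 67^2 = 4489 ≡ 36 (mod 73)
33^8 ≡ 36^2 = 1296 ≡ 55 (mod 73)
33^16 ≡ 55^2 = 3025 ≡ 32 (mod 73)
33^32 ≡ 32^2 = 1024 ≡ 2 (mod 73)
33^64 ≡ 2^2 = 4 (mod 73)
33^123 = 33^64 * 33^32 * 33^16 * 33^8 * 33^2 * 33^1 ≡ 4 * 2 * 32 * 55 * 67 * 33 (mod 73).
Accumulate the product:
4 * 2 = 8
8 * 32 = 256 ≡ 37
37 * 55 = 2035 ≡ 64
64 * 67 = 4288 ≡ 54
54 * 33 = 1782 ≡ 30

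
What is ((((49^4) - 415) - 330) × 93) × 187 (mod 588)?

(49)^4 ≡ 49 (mod 588)
49 - 415 = -366 ≡ 222 (mod 588)
222 - 330 = -108 ≡ 480 (mod 588)
480 × 93 = 44640 ≡ 540 (mod 588)
540 × 187 = 100980 ≡ 432 (mod 588)

432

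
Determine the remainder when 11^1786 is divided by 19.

11

1786 in binary is 11011111010, i.e. 1786 = 1024 + 512 + 128 + 64 + 32 + 16 + 8 + 2.
11^1 ≡ 11 (mod 19)
11^2 ≡ 11^2 = 121 ≡ 7 (mod 19)
11^4 ≡ 7^2 = 49 ≡ 11 (mod 19)
11^8 ≡ 11^2 = 121 ≡ 7 (mod 19)
11^16 ≡ 7^2 = 49 ≡ 11 (mod 19)
11^32 ≡ 11^2 = 121 ≡ 7 (mod 19)
11^64 ≡ 7^2 = 49 ≡ 11 (mod 19)
11^128 ≡ 11^2 = 121 ≡ 7 (mod 19)
11^256 ≡ 7^2 = 49 ≡ 11 (mod 19)
11^512 ≡ 11^2 = 121 ≡ 7 (mod 19)
11^1024 ≡ 7^2 = 49 ≡ 11 (mod 19)
11^1786 = 11^1024 × 11^512 × 11^128 × 11^64 × 11^32 × 11^16 × 11^8 × 11^2 ≡ 11 × 7 × 7 × 11 × 7 × 11 × 7 × 7 (mod 19).
Accumulate the product:
11 × 7 = 77 ≡ 1
1 × 7 = 7
7 × 11 = 77 ≡ 1
1 × 7 = 7
7 × 11 = 77 ≡ 1
1 × 7 = 7
7 × 7 = 49 ≡ 11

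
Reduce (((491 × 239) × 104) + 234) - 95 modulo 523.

491 × 239 = 117349 ≡ 197 (mod 523)
197 × 104 = 20488 ≡ 91 (mod 523)
91 + 234 = 325
325 - 95 = 230

230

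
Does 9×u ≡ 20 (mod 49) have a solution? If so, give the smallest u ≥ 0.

24

gcd(9, 49) = 1, so a unique solution mod 49 exists.
9⁻¹ ≡ 11 (mod 49).
u ≡ 11×20 ≡ 24 (mod 49).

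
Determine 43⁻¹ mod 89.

29

By the extended Euclidean algorithm:
89 = 2·43 + 3
43 = 14·3 + 1
3 = 3·1 + 0
gcd(43, 89) = 1, so the inverse exists.
Bézout: 1 = −14·89 + 29·43.
So 43⁻¹ ≡ 29 (mod 89).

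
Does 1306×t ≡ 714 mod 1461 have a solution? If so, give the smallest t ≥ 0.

363

gcd(1306, 1461) = 1, so a unique solution mod 1461 exists.
1306⁻¹ ≡ 952 (mod 1461).
t ≡ 952×714 ≡ 363 (mod 1461).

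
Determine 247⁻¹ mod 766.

766 = 3*247 + 25
247 = 9*25 + 22
25 = 1*22 + 3
22 = 7*3 + 1
3 = 3*1 + 0
gcd(247, 766) = 1, so the inverse exists.
Bézout: 1 = −79*766 + 245*247.
So 247⁻¹ ≡ 245 (mod 766).

245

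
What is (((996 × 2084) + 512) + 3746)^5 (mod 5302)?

5072

996 × 2084 = 2075664 ≡ 2582 (mod 5302)
2582 + 512 = 3094
3094 + 3746 = 6840 ≡ 1538 (mod 5302)
(1538)^5 ≡ 5072 (mod 5302)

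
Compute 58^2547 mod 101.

5

Using repeated squaring:
2547 in binary is 100111110011, i.e. 2547 = 2048 + 256 + 128 + 64 + 32 + 16 + 2 + 1.
58^1 ≡ 58 (mod 101)
58^2 ≡ 58^2 = 3364 ≡ 31 (mod 101)
58^4 ≡ 31^2 = 961 ≡ 52 (mod 101)
58^8 ≡ 52^2 = 2704 ≡ 78 (mod 101)
58^16 ≡ 78^2 = 6084 ≡ 24 (mod 101)
58^32 ≡ 24^2 = 576 ≡ 71 (mod 101)
58^64 ≡ 71^2 = 5041 ≡ 92 (mod 101)
58^128 ≡ 92^2 = 8464 ≡ 81 (mod 101)
58^256 ≡ 81^2 = 6561 ≡ 97 (mod 101)
58^512 ≡ 97^2 = 9409 ≡ 16 (mod 101)
58^1024 ≡ 16^2 = 256 ≡ 54 (mod 101)
58^2048 ≡ 54^2 = 2916 ≡ 88 (mod 101)
58^2547 = 58^2048 · 58^256 · 58^128 · 58^64 · 58^32 · 58^16 · 58^2 · 58^1 ≡ 88 · 97 · 81 · 92 · 71 · 24 · 31 · 58 (mod 101).
Accumulate the product:
88 · 97 = 8536 ≡ 52
52 · 81 = 4212 ≡ 71
71 · 92 = 6532 ≡ 68
68 · 71 = 4828 ≡ 81
81 · 24 = 1944 ≡ 25
25 · 31 = 775 ≡ 68
68 · 58 = 3944 ≡ 5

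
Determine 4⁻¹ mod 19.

5

Apply the Euclidean algorithm and back-substitute:
19 = 4·4 + 3
4 = 1·3 + 1
3 = 3·1 + 0
gcd(4, 19) = 1, so the inverse exists.
Bézout: 1 = −1·19 + 5·4.
So 4⁻¹ ≡ 5 (mod 19).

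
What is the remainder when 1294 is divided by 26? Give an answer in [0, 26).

1294 = 49×26 + 20, so 1294 ≡ 20 (mod 26).

20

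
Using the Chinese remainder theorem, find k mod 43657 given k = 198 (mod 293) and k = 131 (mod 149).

21587

293⁻¹ mod 149: 293×119 ≡ 1 (mod 149), so 293⁻¹ ≡ 119.
k = 198 + 293×((131 − 198)×119 mod 149) = 198 + 293×73 = 21587.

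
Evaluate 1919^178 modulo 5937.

3436

Compute successive squares:
1919^1 ≡ 1919 (mod 5937)
1919^2 ≡ 1919^2 = 3682561 ≡ 1621 (mod 5937)
1919^4 ≡ 1621^2 = 2627641 ≡ 3487 (mod 5937)
1919^8 ≡ 3487^2 = 12159169 ≡ 193 (mod 5937)
1919^16 ≡ 193^2 = 37249 ≡ 1627 (mod 5937)
1919^32 ≡ 1627^2 = 2647129 ≡ 5164 (mod 5937)
1919^64 ≡ 5164^2 = 26666896 ≡ 3829 (mod 5937)
1919^128 ≡ 3829^2 = 14661241 ≡ 2788 (mod 5937)
1919^178 = 1919^128 * 1919^32 * 1919^16 * 1919^2 ≡ 2788 * 5164 * 1627 * 1621 (mod 5937).
Accumulate the product:
2788 * 5164 = 14397232 ≡ 7
7 * 1627 = 11389 ≡ 5452
5452 * 1621 = 8837692 ≡ 3436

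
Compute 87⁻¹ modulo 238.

238 = 2*87 + 64
87 = 1*64 + 23
64 = 2*23 + 18
23 = 1*18 + 5
18 = 3*5 + 3
5 = 1*3 + 2
3 = 1*2 + 1
2 = 2*1 + 0
gcd(87, 238) = 1, so the inverse exists.
Bézout: 1 = 34*238 − 93*87.
So 87⁻¹ ≡ −93 ≡ 145 (mod 238).

145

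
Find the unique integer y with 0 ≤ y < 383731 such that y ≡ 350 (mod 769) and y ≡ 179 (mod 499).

12654

769⁻¹ mod 499: 769·353 ≡ 1 (mod 499), so 769⁻¹ ≡ 353.
y = 350 + 769·((179 − 350)·353 mod 499) = 350 + 769·16 = 12654.
Check: 12654 mod 769 = 350, 12654 mod 499 = 179. ✓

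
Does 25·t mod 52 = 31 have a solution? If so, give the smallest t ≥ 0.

47

gcd(25, 52) = 1, so a unique solution mod 52 exists.
25⁻¹ ≡ 25 (mod 52).
t ≡ 25·31 ≡ 47 (mod 52).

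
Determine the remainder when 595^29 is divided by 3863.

2416

595^1 ≡ 595 (mod 3863)
595^2 ≡ 595^2 = 354025 ≡ 2492 (mod 3863)
595^4 ≡ 2492^2 = 6210064 ≡ 2223 (mod 3863)
595^8 ≡ 2223^2 = 4941729 ≡ 952 (mod 3863)
595^16 ≡ 952^2 = 906304 ≡ 2362 (mod 3863)
595^29 = 595^16 × 595^8 × 595^4 × 595^1 ≡ 2362 × 952 × 2223 × 595 (mod 3863).
Accumulate the product:
2362 × 952 = 2248624 ≡ 358
358 × 2223 = 795834 ≡ 56
56 × 595 = 33320 ≡ 2416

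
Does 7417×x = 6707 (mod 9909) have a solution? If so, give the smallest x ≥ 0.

gcd(7417, 9909) = 1, so a unique solution mod 9909 exists.
7417⁻¹ ≡ 6382 (mod 9909).
x ≡ 6382×6707 ≡ 7103 (mod 9909).

7103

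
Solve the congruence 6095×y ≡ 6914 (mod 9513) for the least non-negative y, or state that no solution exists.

9010

gcd(6095, 9513) = 1, so a unique solution mod 9513 exists.
6095⁻¹ ≡ 1823 (mod 9513).
y ≡ 1823×6914 ≡ 9010 (mod 9513).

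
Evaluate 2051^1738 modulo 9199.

8091

Using repeated squaring:
1738 in binary is 11011001010, i.e. 1738 = 1024 + 512 + 128 + 64 + 8 + 2.
2051^1 ≡ 2051 (mod 9199)
2051^2 ≡ 2051^2 = 4206601 ≡ 2658 (mod 9199)
2051^4 ≡ 2658^2 = 7064964 ≡ 132 (mod 9199)
2051^8 ≡ 132^2 = 17424 ≡ 8225 (mod 9199)
2051^16 ≡ 8225^2 = 67650625 ≡ 1179 (mod 9199)
2051^32 ≡ 1179^2 = 1390041 ≡ 992 (mod 9199)
2051^64 ≡ 992^2 = 984064 ≡ 8970 (mod 9199)
2051^128 ≡ 8970^2 = 80460900 ≡ 6446 (mod 9199)
2051^256 ≡ 6446^2 = 41550916 ≡ 8232 (mod 9199)
2051^512 ≡ 8232^2 = 67765824 ≡ 5990 (mod 9199)
2051^1024 ≡ 5990^2 = 35880100 ≡ 4000 (mod 9199)
2051^1738 = 2051^1024 · 2051^512 · 2051^128 · 2051^64 · 2051^8 · 2051^2 ≡ 4000 · 5990 · 6446 · 8970 · 8225 · 2658 (mod 9199).
Accumulate the product:
4000 · 5990 = 23960000 ≡ 5804
5804 · 6446 = 37412584 ≡ 251
251 · 8970 = 2251470 ≡ 6914
6914 · 8225 = 56867650 ≡ 8631
8631 · 2658 = 22941198 ≡ 8091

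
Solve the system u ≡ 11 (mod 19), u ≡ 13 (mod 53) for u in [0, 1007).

543

19⁻¹ mod 53: 19×14 ≡ 1 (mod 53), so 19⁻¹ ≡ 14.
u = 11 + 19×((13 − 11)×14 mod 53) = 11 + 19×28 = 543.
Check: 543 mod 19 = 11, 543 mod 53 = 13. ✓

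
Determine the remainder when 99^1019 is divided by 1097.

1019 in binary is 1111111011, i.e. 1019 = 512 + 256 + 128 + 64 + 32 + 16 + 8 + 2 + 1.
99^1 ≡ 99 (mod 1097)
99^2 ≡ 99^2 = 9801 ≡ 1025 (mod 1097)
99^4 ≡ 1025^2 = 1050625 ≡ 796 (mod 1097)
99^8 ≡ 796^2 = 633616 ≡ 647 (mod 1097)
99^16 ≡ 647^2 = 418609 ≡ 652 (mod 1097)
99^32 ≡ 652^2 = 425104 ≡ 565 (mod 1097)
99^64 ≡ 565^2 = 319225 ≡ 1095 (mod 1097)
99^128 ≡ 1095^2 = 1199025 ≡ 4 (mod 1097)
99^256 ≡ 4^2 = 16 (mod 1097)
99^512 ≡ 16^2 = 256 (mod 1097)
99^1019 = 99^512 * 99^256 * 99^128 * 99^64 * 99^32 * 99^16 * 99^8 * 99^2 * 99^1 ≡ 256 * 16 * 4 * 1095 * 565 * 652 * 647 * 1025 * 99 (mod 1097).
Accumulate the product:
256 * 16 = 4096 ≡ 805
805 * 4 = 3220 ≡ 1026
1026 * 1095 = 1123470 ≡ 142
142 * 565 = 80230 ≡ 149
149 * 652 = 97148 ≡ 612
612 * 647 = 395964 ≡ 1044
1044 * 1025 = 1070100 ≡ 525
525 * 99 = 51975 ≡ 416

416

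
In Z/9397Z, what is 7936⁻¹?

9397 = 1×7936 + 1461
7936 = 5×1461 + 631
1461 = 2×631 + 199
631 = 3×199 + 34
199 = 5×34 + 29
34 = 1×29 + 5
29 = 5×5 + 4
5 = 1×4 + 1
4 = 4×1 + 0
gcd(7936, 9397) = 1, so the inverse exists.
Back-substitute for 1:
1 = 1×5 − 1×4
  = −1×29 + 6×5
  = 6×34 − 7×29
  = −7×199 + 41×34
  = 41×631 − 130×199
  = −130×1461 + 301×631
  = 301×7936 − 1635×1461
  = −1635×9397 + 1936×7936
So 7936⁻¹ ≡ 1936 (mod 9397).

1936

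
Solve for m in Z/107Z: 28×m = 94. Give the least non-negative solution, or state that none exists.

gcd(28, 107) = 1, so a unique solution mod 107 exists.
28⁻¹ ≡ 65 (mod 107).
m ≡ 65×94 ≡ 11 (mod 107).

11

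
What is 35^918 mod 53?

918 in binary is 1110010110, i.e. 918 = 512 + 256 + 128 + 16 + 4 + 2.
35^1 ≡ 35 (mod 53)
35^2 ≡ 35^2 = 1225 ≡ 6 (mod 53)
35^4 ≡ 6^2 = 36 (mod 53)
35^8 ≡ 36^2 = 1296 ≡ 24 (mod 53)
35^16 ≡ 24^2 = 576 ≡ 46 (mod 53)
35^32 ≡ 46^2 = 2116 ≡ 49 (mod 53)
35^64 ≡ 49^2 = 2401 ≡ 16 (mod 53)
35^128 ≡ 16^2 = 256 ≡ 44 (mod 53)
35^256 ≡ 44^2 = 1936 ≡ 28 (mod 53)
35^512 ≡ 28^2 = 784 ≡ 42 (mod 53)
35^918 = 35^512 × 35^256 × 35^128 × 35^16 × 35^4 × 35^2 ≡ 42 × 28 × 44 × 46 × 36 × 6 (mod 53).
Accumulate the product:
42 × 28 = 1176 ≡ 10
10 × 44 = 440 ≡ 16
16 × 46 = 736 ≡ 47
47 × 36 = 1692 ≡ 49
49 × 6 = 294 ≡ 29

29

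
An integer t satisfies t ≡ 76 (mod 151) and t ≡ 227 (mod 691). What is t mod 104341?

151⁻¹ mod 691: 151·270 ≡ 1 (mod 691), so 151⁻¹ ≡ 270.
t = 76 + 151·((227 − 76)·270 mod 691) = 76 + 151·1 = 227.
Check: 227 mod 151 = 76, 227 mod 691 = 227. ✓

227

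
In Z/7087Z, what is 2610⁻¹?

7087 = 2×2610 + 1867
2610 = 1×1867 + 743
1867 = 2×743 + 381
743 = 1×381 + 362
381 = 1×362 + 19
362 = 19×19 + 1
19 = 19×1 + 0
gcd(2610, 7087) = 1, so the inverse exists.
Bézout: 1 = −137×7087 + 372×2610.
So 2610⁻¹ ≡ 372 (mod 7087).

372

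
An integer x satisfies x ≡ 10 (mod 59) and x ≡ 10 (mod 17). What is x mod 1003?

10

59⁻¹ mod 17: 59·15 ≡ 1 (mod 17), so 59⁻¹ ≡ 15.
x = 10 + 59·((10 − 10)·15 mod 17) = 10 + 59·0 = 10.
Check: 10 mod 59 = 10, 10 mod 17 = 10. ✓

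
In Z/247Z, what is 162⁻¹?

Apply the Euclidean algorithm and back-substitute:
247 = 1×162 + 85
162 = 1×85 + 77
85 = 1×77 + 8
77 = 9×8 + 5
8 = 1×5 + 3
5 = 1×3 + 2
3 = 1×2 + 1
2 = 2×1 + 0
gcd(162, 247) = 1, so the inverse exists.
Back-substitute for 1:
1 = 1×3 − 1×2
  = −1×5 + 2×3
  = 2×8 − 3×5
  = −3×77 + 29×8
  = 29×85 − 32×77
  = −32×162 + 61×85
  = 61×247 − 93×162
So 162⁻¹ ≡ −93 ≡ 154 (mod 247).

154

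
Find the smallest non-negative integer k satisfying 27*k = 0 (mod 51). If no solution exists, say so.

0

gcd(27, 51) = 3, and 3 | 0, so solutions exist.
Divide through by 3: 9*k ≡ 0 (mod 17).
9⁻¹ ≡ 2 (mod 17).
k ≡ 2*0 ≡ 0 (mod 17).
The smallest non-negative solution is k = 0.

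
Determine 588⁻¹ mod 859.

Run the extended Euclidean algorithm:
859 = 1×588 + 271
588 = 2×271 + 46
271 = 5×46 + 41
46 = 1×41 + 5
41 = 8×5 + 1
5 = 5×1 + 0
gcd(588, 859) = 1, so the inverse exists.
Back-substitute for 1:
1 = 1×41 − 8×5
  = −8×46 + 9×41
  = 9×271 − 53×46
  = −53×588 + 115×271
  = 115×859 − 168×588
So 588⁻¹ ≡ −168 ≡ 691 (mod 859).

691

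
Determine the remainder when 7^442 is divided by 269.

231

Using repeated squaring:
442 in binary is 110111010, i.e. 442 = 256 + 128 + 32 + 16 + 8 + 2.
7^1 ≡ 7 (mod 269)
7^2 ≡ 7^2 = 49 (mod 269)
7^4 ≡ 49^2 = 2401 ≡ 249 (mod 269)
7^8 ≡ 249^2 = 62001 ≡ 131 (mod 269)
7^16 ≡ 131^2 = 17161 ≡ 214 (mod 269)
7^32 ≡ 214^2 = 45796 ≡ 66 (mod 269)
7^64 ≡ 66^2 = 4356 ≡ 52 (mod 269)
7^128 ≡ 52^2 = 2704 ≡ 14 (mod 269)
7^256 ≡ 14^2 = 196 (mod 269)
7^442 = 7^256 × 7^128 × 7^32 × 7^16 × 7^8 × 7^2 ≡ 196 × 14 × 66 × 214 × 131 × 49 (mod 269).
Accumulate the product:
196 × 14 = 2744 ≡ 54
54 × 66 = 3564 ≡ 67
67 × 214 = 14338 ≡ 81
81 × 131 = 10611 ≡ 120
120 × 49 = 5880 ≡ 231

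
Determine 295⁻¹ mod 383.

383 = 1·295 + 88
295 = 3·88 + 31
88 = 2·31 + 26
31 = 1·26 + 5
26 = 5·5 + 1
5 = 5·1 + 0
gcd(295, 383) = 1, so the inverse exists.
Back-substitute for 1:
1 = 1·26 − 5·5
  = −5·31 + 6·26
  = 6·88 − 17·31
  = −17·295 + 57·88
  = 57·383 − 74·295
So 295⁻¹ ≡ −74 ≡ 309 (mod 383).

309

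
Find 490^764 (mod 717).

241

764 in binary is 1011111100, i.e. 764 = 512 + 128 + 64 + 32 + 16 + 8 + 4.
490^1 ≡ 490 (mod 717)
490^2 ≡ 490^2 = 240100 ≡ 622 (mod 717)
490^4 ≡ 622^2 = 386884 ≡ 421 (mod 717)
490^8 ≡ 421^2 = 177241 ≡ 142 (mod 717)
490^16 ≡ 142^2 = 20164 ≡ 88 (mod 717)
490^32 ≡ 88^2 = 7744 ≡ 574 (mod 717)
490^64 ≡ 574^2 = 329476 ≡ 373 (mod 717)
490^128 ≡ 373^2 = 139129 ≡ 31 (mod 717)
490^256 ≡ 31^2 = 961 ≡ 244 (mod 717)
490^512 ≡ 244^2 = 59536 ≡ 25 (mod 717)
490^764 = 490^512 · 490^128 · 490^64 · 490^32 · 490^16 · 490^8 · 490^4 ≡ 25 · 31 · 373 · 574 · 88 · 142 · 421 (mod 717).
Accumulate the product:
25 · 31 = 775 ≡ 58
58 · 373 = 21634 ≡ 124
124 · 574 = 71176 ≡ 193
193 · 88 = 16984 ≡ 493
493 · 142 = 70006 ≡ 457
457 · 421 = 192397 ≡ 241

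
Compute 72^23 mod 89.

Compute successive squares:
23 in binary is 10111, i.e. 23 = 16 + 4 + 2 + 1.
72^1 ≡ 72 (mod 89)
72^2 ≡ 72^2 = 5184 ≡ 22 (mod 89)
72^4 ≡ 22^2 = 484 ≡ 39 (mod 89)
72^8 ≡ 39^2 = 1521 ≡ 8 (mod 89)
72^16 ≡ 8^2 = 64 (mod 89)
72^23 = 72^16 × 72^4 × 72^2 × 72^1 ≡ 64 × 39 × 22 × 72 (mod 89).
Accumulate the product:
64 × 39 = 2496 ≡ 4
4 × 22 = 88
88 × 72 = 6336 ≡ 17

17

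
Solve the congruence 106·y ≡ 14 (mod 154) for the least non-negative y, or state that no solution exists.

35

gcd(106, 154) = 2, and 2 | 14, so solutions exist.
Divide through by 2: 53·y mod 77 = 7.
53⁻¹ ≡ 16 (mod 77).
y ≡ 16·7 ≡ 35 (mod 77).
The smallest non-negative solution is y = 35.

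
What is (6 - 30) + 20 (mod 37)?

6 - 30 = -24 ≡ 13 (mod 37)
13 + 20 = 33

33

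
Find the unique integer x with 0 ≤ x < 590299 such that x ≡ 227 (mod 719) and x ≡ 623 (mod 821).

719⁻¹ mod 821: 719*330 ≡ 1 (mod 821), so 719⁻¹ ≡ 330.
x = 227 + 719*((623 − 227)*330 mod 821) = 227 + 719*141 = 101606.

101606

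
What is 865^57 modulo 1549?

142

57 in binary is 111001, i.e. 57 = 32 + 16 + 8 + 1.
865^1 ≡ 865 (mod 1549)
865^2 ≡ 865^2 = 748225 ≡ 58 (mod 1549)
865^4 ≡ 58^2 = 3364 ≡ 266 (mod 1549)
865^8 ≡ 266^2 = 70756 ≡ 1051 (mod 1549)
865^16 ≡ 1051^2 = 1104601 ≡ 164 (mod 1549)
865^32 ≡ 164^2 = 26896 ≡ 563 (mod 1549)
865^57 = 865^32 × 865^16 × 865^8 × 865^1 ≡ 563 × 164 × 1051 × 865 (mod 1549).
Accumulate the product:
563 × 164 = 92332 ≡ 941
941 × 1051 = 988991 ≡ 729
729 × 865 = 630585 ≡ 142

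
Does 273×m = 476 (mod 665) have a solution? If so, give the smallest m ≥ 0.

87

gcd(273, 665) = 7, and 7 | 476, so solutions exist.
Divide through by 7: 39×m mod 95 = 68.
39⁻¹ ≡ 39 (mod 95).
m ≡ 39×68 ≡ 87 (mod 95).
The smallest non-negative solution is m = 87.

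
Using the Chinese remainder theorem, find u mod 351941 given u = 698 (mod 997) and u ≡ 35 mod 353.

997⁻¹ mod 353: 997×74 ≡ 1 (mod 353), so 997⁻¹ ≡ 74.
u = 698 + 997×((35 − 698)×74 mod 353) = 698 + 997×5 = 5683.

5683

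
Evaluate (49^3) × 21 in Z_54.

21

(49)^3 ≡ 37 (mod 54)
37 × 21 = 777 ≡ 21 (mod 54)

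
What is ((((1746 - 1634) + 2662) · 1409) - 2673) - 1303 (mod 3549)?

1746 - 1634 = 112
112 + 2662 = 2774
2774 · 1409 = 3908566 ≡ 1117 (mod 3549)
1117 - 2673 = -1556 ≡ 1993 (mod 3549)
1993 - 1303 = 690

690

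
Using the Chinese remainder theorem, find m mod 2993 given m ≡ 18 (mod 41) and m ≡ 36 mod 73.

41⁻¹ mod 73: 41×57 ≡ 1 (mod 73), so 41⁻¹ ≡ 57.
m = 18 + 41×((36 − 18)×57 mod 73) = 18 + 41×4 = 182.

182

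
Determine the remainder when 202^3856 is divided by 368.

192

3856 in binary is 111100010000, i.e. 3856 = 2048 + 1024 + 512 + 256 + 16.
202^1 ≡ 202 (mod 368)
202^2 ≡ 202^2 = 40804 ≡ 324 (mod 368)
202^4 ≡ 324^2 = 104976 ≡ 96 (mod 368)
202^8 ≡ 96^2 = 9216 ≡ 16 (mod 368)
202^16 ≡ 16^2 = 256 (mod 368)
202^32 ≡ 256^2 = 65536 ≡ 32 (mod 368)
202^64 ≡ 32^2 = 1024 ≡ 288 (mod 368)
202^128 ≡ 288^2 = 82944 ≡ 144 (mod 368)
202^256 ≡ 144^2 = 20736 ≡ 128 (mod 368)
202^512 ≡ 128^2 = 16384 ≡ 192 (mod 368)
202^1024 ≡ 192^2 = 36864 ≡ 64 (mod 368)
202^2048 ≡ 64^2 = 4096 ≡ 48 (mod 368)
202^3856 = 202^2048 * 202^1024 * 202^512 * 202^256 * 202^16 ≡ 48 * 64 * 192 * 128 * 256 (mod 368).
Accumulate the product:
48 * 64 = 3072 ≡ 128
128 * 192 = 24576 ≡ 288
288 * 128 = 36864 ≡ 64
64 * 256 = 16384 ≡ 192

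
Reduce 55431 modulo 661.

55431 = 83*661 + 568, so 55431 ≡ 568 (mod 661).

568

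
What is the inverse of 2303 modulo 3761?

1994

3761 = 1×2303 + 1458
2303 = 1×1458 + 845
1458 = 1×845 + 613
845 = 1×613 + 232
613 = 2×232 + 149
232 = 1×149 + 83
149 = 1×83 + 66
83 = 1×66 + 17
66 = 3×17 + 15
17 = 1×15 + 2
15 = 7×2 + 1
2 = 2×1 + 0
gcd(2303, 3761) = 1, so the inverse exists.
Bézout: 1 = 1082×3761 − 1767×2303.
So 2303⁻¹ ≡ −1767 ≡ 1994 (mod 3761).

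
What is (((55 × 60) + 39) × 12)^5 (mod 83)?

80

55 × 60 = 3300 ≡ 63 (mod 83)
63 + 39 = 102 ≡ 19 (mod 83)
19 × 12 = 228 ≡ 62 (mod 83)
(62)^5 ≡ 80 (mod 83)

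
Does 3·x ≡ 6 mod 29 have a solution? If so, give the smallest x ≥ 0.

2

gcd(3, 29) = 1, so a unique solution mod 29 exists.
3⁻¹ ≡ 10 (mod 29).
x ≡ 10·6 ≡ 2 (mod 29).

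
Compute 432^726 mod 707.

225

Compute successive squares:
726 in binary is 1011010110, i.e. 726 = 512 + 128 + 64 + 16 + 4 + 2.
432^1 ≡ 432 (mod 707)
432^2 ≡ 432^2 = 186624 ≡ 683 (mod 707)
432^4 ≡ 683^2 = 466489 ≡ 576 (mod 707)
432^8 ≡ 576^2 = 331776 ≡ 193 (mod 707)
432^16 ≡ 193^2 = 37249 ≡ 485 (mod 707)
432^32 ≡ 485^2 = 235225 ≡ 501 (mod 707)
432^64 ≡ 501^2 = 251001 ≡ 16 (mod 707)
432^128 ≡ 16^2 = 256 (mod 707)
432^256 ≡ 256^2 = 65536 ≡ 492 (mod 707)
432^512 ≡ 492^2 = 242064 ≡ 270 (mod 707)
432^726 = 432^512 * 432^128 * 432^64 * 432^16 * 432^4 * 432^2 ≡ 270 * 256 * 16 * 485 * 576 * 683 (mod 707).
Accumulate the product:
270 * 256 = 69120 ≡ 541
541 * 16 = 8656 ≡ 172
172 * 485 = 83420 ≡ 701
701 * 576 = 403776 ≡ 79
79 * 683 = 53957 ≡ 225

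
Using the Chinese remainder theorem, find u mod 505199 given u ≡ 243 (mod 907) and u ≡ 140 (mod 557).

186178

907⁻¹ mod 557: 907·409 ≡ 1 (mod 557), so 907⁻¹ ≡ 409.
u = 243 + 907·((140 − 243)·409 mod 557) = 243 + 907·205 = 186178.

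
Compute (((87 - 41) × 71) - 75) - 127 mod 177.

87 - 41 = 46
46 × 71 = 3266 ≡ 80 (mod 177)
80 - 75 = 5
5 - 127 = -122 ≡ 55 (mod 177)

55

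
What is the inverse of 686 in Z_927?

50

927 = 1*686 + 241
686 = 2*241 + 204
241 = 1*204 + 37
204 = 5*37 + 19
37 = 1*19 + 18
19 = 1*18 + 1
18 = 18*1 + 0
gcd(686, 927) = 1, so the inverse exists.
Back-substitute for 1:
1 = 1*19 − 1*18
  = −1*37 + 2*19
  = 2*204 − 11*37
  = −11*241 + 13*204
  = 13*686 − 37*241
  = −37*927 + 50*686
So 686⁻¹ ≡ 50 (mod 927).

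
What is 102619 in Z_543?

535

102619 = 188·543 + 535, so 102619 ≡ 535 (mod 543).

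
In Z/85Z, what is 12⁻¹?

78

85 = 7·12 + 1
12 = 12·1 + 0
gcd(12, 85) = 1, so the inverse exists.
Back-substitute for 1:
1 = 1·85 − 7·12
So 12⁻¹ ≡ −7 ≡ 78 (mod 85).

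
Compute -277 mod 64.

-277 = -5·64 + 43, so -277 ≡ 43 (mod 64).

43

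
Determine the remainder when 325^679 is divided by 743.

679 in binary is 1010100111, i.e. 679 = 512 + 128 + 32 + 4 + 2 + 1.
325^1 ≡ 325 (mod 743)
325^2 ≡ 325^2 = 105625 ≡ 119 (mod 743)
325^4 ≡ 119^2 = 14161 ≡ 44 (mod 743)
325^8 ≡ 44^2 = 1936 ≡ 450 (mod 743)
325^16 ≡ 450^2 = 202500 ≡ 404 (mod 743)
325^32 ≡ 404^2 = 163216 ≡ 499 (mod 743)
325^64 ≡ 499^2 = 249001 ≡ 96 (mod 743)
325^128 ≡ 96^2 = 9216 ≡ 300 (mod 743)
325^256 ≡ 300^2 = 90000 ≡ 97 (mod 743)
325^512 ≡ 97^2 = 9409 ≡ 493 (mod 743)
325^679 = 325^512 * 325^128 * 325^32 * 325^4 * 325^2 * 325^1 ≡ 493 * 300 * 499 * 44 * 119 * 325 (mod 743).
Accumulate the product:
493 * 300 = 147900 ≡ 43
43 * 499 = 21457 ≡ 653
653 * 44 = 28732 ≡ 498
498 * 119 = 59262 ≡ 565
565 * 325 = 183625 ≡ 104

104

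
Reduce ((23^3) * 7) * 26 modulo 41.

25

(23)^3 ≡ 31 (mod 41)
31 * 7 = 217 ≡ 12 (mod 41)
12 * 26 = 312 ≡ 25 (mod 41)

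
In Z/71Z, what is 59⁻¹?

65

By the extended Euclidean algorithm:
71 = 1·59 + 12
59 = 4·12 + 11
12 = 1·11 + 1
11 = 11·1 + 0
gcd(59, 71) = 1, so the inverse exists.
Back-substitute for 1:
1 = 1·12 − 1·11
  = −1·59 + 5·12
  = 5·71 − 6·59
So 59⁻¹ ≡ −6 ≡ 65 (mod 71).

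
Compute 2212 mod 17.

2212 = 130·17 + 2, so 2212 ≡ 2 (mod 17).

2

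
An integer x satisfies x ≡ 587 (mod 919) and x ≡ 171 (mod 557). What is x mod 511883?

480305

919⁻¹ mod 557: 919×537 ≡ 1 (mod 557), so 919⁻¹ ≡ 537.
x = 587 + 919×((171 − 587)×537 mod 557) = 587 + 919×522 = 480305.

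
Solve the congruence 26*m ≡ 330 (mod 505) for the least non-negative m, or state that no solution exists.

gcd(26, 505) = 1, so a unique solution mod 505 exists.
26⁻¹ ≡ 136 (mod 505).
m ≡ 136*330 ≡ 440 (mod 505).

440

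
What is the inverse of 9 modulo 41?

32

Apply the Euclidean algorithm and back-substitute:
41 = 4·9 + 5
9 = 1·5 + 4
5 = 1·4 + 1
4 = 4·1 + 0
gcd(9, 41) = 1, so the inverse exists.
Back-substitute for 1:
1 = 1·5 − 1·4
  = −1·9 + 2·5
  = 2·41 − 9·9
So 9⁻¹ ≡ −9 ≡ 32 (mod 41).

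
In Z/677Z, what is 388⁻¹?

Run the extended Euclidean algorithm:
677 = 1·388 + 289
388 = 1·289 + 99
289 = 2·99 + 91
99 = 1·91 + 8
91 = 11·8 + 3
8 = 2·3 + 2
3 = 1·2 + 1
2 = 2·1 + 0
gcd(388, 677) = 1, so the inverse exists.
Back-substitute for 1:
1 = 1·3 − 1·2
  = −1·8 + 3·3
  = 3·91 − 34·8
  = −34·99 + 37·91
  = 37·289 − 108·99
  = −108·388 + 145·289
  = 145·677 − 253·388
So 388⁻¹ ≡ −253 ≡ 424 (mod 677).

424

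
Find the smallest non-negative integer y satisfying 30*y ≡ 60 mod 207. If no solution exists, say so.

gcd(30, 207) = 3, and 3 | 60, so solutions exist.
Divide through by 3: 10*y = 20 (mod 69).
10⁻¹ ≡ 7 (mod 69).
y ≡ 7*20 ≡ 2 (mod 69).
The smallest non-negative solution is y = 2.

2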